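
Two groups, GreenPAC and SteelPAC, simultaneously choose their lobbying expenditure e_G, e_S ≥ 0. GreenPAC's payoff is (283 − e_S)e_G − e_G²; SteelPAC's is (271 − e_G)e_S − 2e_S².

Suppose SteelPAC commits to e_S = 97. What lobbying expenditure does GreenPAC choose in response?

93

Expanding GreenPAC's payoff: 283e_G − e_Se_G − e_G².
∂π/∂e_G = 283 − e_S − 2e_G = 0, so e_G = 141.5 − 0.5e_S.
At e_S = 97: e_G = 141.5 − 0.5·97 = 93.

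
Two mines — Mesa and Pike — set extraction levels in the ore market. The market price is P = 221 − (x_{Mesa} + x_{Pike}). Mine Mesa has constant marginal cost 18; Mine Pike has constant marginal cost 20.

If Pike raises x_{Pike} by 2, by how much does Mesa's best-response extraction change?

-1

Mine Mesa's profit: π = x_{Mesa}(221 − (x_{Mesa} + x_{Pike})) − 18x_{Mesa}.
∂π/∂x_{Mesa} = 203 − 2x_{Mesa} − x_{Pike} = 0, so x_{Mesa} = 101.5 − 0.5x_{Pike}.
The reaction-function slope is −0.5, so a 2-unit rise in x_{Pike} moves x_{Mesa} by −0.5 × 2 = −1. Mesa's best response falls — the actions are strategic substitutes.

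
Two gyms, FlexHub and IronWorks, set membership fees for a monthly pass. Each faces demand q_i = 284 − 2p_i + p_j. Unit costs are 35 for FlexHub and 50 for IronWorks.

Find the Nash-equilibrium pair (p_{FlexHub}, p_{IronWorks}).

120, 126

FlexHub's profit: π = (p_{FlexHub} − 35)(284 − 2p_{FlexHub} + p_{IronWorks}).
∂π/∂p_{FlexHub} = 354 − 4p_{FlexHub} + p_{IronWorks} = 0 ⇒ p_{FlexHub} = 88.5 + 0.25p_{IronWorks}.
Similarly p_{IronWorks} = 96 + 0.25p_{FlexHub}.
Plugging p_{IronWorks} into FlexHub's best response: p_{FlexHub} = 88.5 + 0.25(96 + 0.25p_{FlexHub}) ⇒ 0.9375p_{FlexHub} = 112.5, so p_{FlexHub} = 120.
Then p_{IronWorks} = 96 + 0.25·120 = 126.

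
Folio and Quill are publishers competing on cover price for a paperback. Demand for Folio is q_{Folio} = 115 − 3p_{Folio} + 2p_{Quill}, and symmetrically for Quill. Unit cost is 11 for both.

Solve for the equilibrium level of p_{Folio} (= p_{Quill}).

Folio's profit: π = (p_{Folio} − 11)(115 − 3p_{Folio} + 2p_{Quill}).
∂π/∂p_{Folio} = 148 − 6p_{Folio} + 2p_{Quill} = 0 ⇒ p_{Folio} = 74/3 + (1/3)p_{Quill}.
Setting p_{Folio} = p_{Quill} in the reaction function: p_{Folio} = 74/3 + (1/3)p_{Folio}, so p_{Folio} = (74/3) / (2/3) = 37.

37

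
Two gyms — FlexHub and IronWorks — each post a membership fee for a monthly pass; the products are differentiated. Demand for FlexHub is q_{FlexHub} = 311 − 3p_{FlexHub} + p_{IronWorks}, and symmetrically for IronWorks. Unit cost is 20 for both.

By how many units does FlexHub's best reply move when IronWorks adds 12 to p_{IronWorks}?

2

FlexHub's profit: π = (p_{FlexHub} − 20)(311 − 3p_{FlexHub} + p_{IronWorks}).
∂π/∂p_{FlexHub} = 371 − 6p_{FlexHub} + p_{IronWorks} = 0 ⇒ p_{FlexHub} = 371/6 + (1/6)p_{IronWorks}.
The reaction-function slope is 1/6, so a 12-unit rise in p_{IronWorks} moves p_{FlexHub} by 1/6 × 12 = 2. FlexHub's best response rises — the actions are strategic complements.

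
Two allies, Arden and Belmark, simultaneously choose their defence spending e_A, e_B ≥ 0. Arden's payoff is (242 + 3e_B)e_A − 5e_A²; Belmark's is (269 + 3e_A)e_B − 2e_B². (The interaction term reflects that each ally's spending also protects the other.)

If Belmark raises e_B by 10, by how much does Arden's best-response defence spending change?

Expanding Arden's payoff: 242e_A + 3e_Be_A − 5e_A².
∂π/∂e_A = 242 + 3e_B − 10e_A = 0, so e_A = 24.2 + 0.3e_B.
The reaction-function slope is 0.3, so a 10-unit rise in e_B moves e_A by 0.3 × 10 = 3. Arden's best response rises — the actions are strategic complements.

3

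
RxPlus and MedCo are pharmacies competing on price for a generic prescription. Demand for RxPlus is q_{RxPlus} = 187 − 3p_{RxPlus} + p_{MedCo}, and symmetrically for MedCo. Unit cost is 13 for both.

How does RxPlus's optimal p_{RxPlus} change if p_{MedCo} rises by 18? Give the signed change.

3

RxPlus's profit: π = (p_{RxPlus} − 13)(187 − 3p_{RxPlus} + p_{MedCo}).
∂π/∂p_{RxPlus} = 226 − 6p_{RxPlus} + p_{MedCo} = 0 ⇒ p_{RxPlus} = 113/3 + (1/6)p_{MedCo}.
The reaction-function slope is 1/6, so an 18-unit rise in p_{MedCo} moves p_{RxPlus} by 1/6 × 18 = 3. RxPlus's best response rises — the actions are strategic complements.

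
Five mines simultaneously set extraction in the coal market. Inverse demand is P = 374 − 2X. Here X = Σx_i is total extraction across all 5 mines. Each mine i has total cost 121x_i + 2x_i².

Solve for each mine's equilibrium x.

A representative mine's profit is π_i = x_i(374 − 2X) − 121x_i − 2x_i², with X = x_i + Σ_{j≠i} x_j.
First-order condition: 253 − 8x_i − 2Σ_{j≠i} x_j = 0.
Imposing symmetry (x_j = x for all j) turns Σ_{j≠i} x_j into 4x, so 253 = 16x and x = 15.8125.

15.8125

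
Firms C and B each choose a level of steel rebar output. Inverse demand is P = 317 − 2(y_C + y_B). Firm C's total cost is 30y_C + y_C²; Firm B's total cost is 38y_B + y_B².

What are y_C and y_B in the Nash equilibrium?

36.375, 34.375

Firm C's profit: π = y_C(317 − 2(y_C + y_B)) − 30y_C − y_C².
∂π/∂y_C = 287 − 6y_C − 2y_B = 0, so y_C = 287/6 − (1/3)y_B.
By the same steps for B: y_B = 46.5 − (1/3)y_C.
Solving the two reaction functions simultaneously: (1 − (−1/3)(−1/3))y_C = 287/6 − (1/3)·46.5, so (8/9)y_C = 97/3 and y_C = 36.375.
Then y_B = 46.5 − (1/3)·36.375 = 34.375.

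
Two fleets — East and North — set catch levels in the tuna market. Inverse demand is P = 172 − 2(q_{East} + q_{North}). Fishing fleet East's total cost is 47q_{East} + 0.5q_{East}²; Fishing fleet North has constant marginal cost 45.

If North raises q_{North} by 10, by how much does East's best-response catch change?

Fishing fleet East's profit: π = q_{East}(172 − 2(q_{East} + q_{North})) − 47q_{East} − 0.5q_{East}².
∂π/∂q_{East} = 125 − 5q_{East} − 2q_{North} = 0, so q_{East} = 25 − 0.4q_{North}.
The reaction-function slope is −0.4, so a 10-unit rise in q_{North} moves q_{East} by −0.4 × 10 = −4. East's best response falls — the actions are strategic substitutes.

-4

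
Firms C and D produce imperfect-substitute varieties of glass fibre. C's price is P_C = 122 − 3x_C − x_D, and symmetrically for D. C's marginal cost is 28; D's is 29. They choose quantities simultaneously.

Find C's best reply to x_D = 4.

Firm C's profit: π = x_C(122 − 3x_C − x_D) − 28x_C.
∂π/∂x_C = 94 − 6x_C − x_D = 0 ⇒ x_C = 47/3 − (1/6)x_D.
At x_D = 4: x_C = 47/3 − (1/6)·4 = 15.

15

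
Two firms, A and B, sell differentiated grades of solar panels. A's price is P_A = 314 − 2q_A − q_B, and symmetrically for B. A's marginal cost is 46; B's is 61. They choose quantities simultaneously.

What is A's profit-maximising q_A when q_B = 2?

66.5

Firm A's profit: π = q_A(314 − 2q_A − q_B) − 46q_A.
∂π/∂q_A = 268 − 4q_A − q_B = 0 ⇒ q_A = 67 − 0.25q_B.
At q_B = 2: q_A = 67 − 0.25·2 = 66.5.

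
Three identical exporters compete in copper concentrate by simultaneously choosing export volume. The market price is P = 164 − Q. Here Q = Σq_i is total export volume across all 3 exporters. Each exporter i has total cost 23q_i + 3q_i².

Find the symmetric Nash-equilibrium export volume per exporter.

A representative exporter's profit is π_i = q_i(164 − Q) − 23q_i − 3q_i², with Q = q_i + Σ_{j≠i} q_j.
First-order condition: 141 − 8q_i − Σ_{j≠i} q_j = 0.
In a symmetric equilibrium every exporter chooses the same q, so Σ_{j≠i} q_j = 2q. The condition becomes 141 − 10q = 0, giving q = 141/10 = 14.1.

14.1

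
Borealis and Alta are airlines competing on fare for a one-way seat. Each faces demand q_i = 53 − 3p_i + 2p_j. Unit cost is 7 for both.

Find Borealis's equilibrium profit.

396.75

Borealis's profit: π = (p_{Borealis} − 7)(53 − 3p_{Borealis} + 2p_{Alta}).
∂π/∂p_{Borealis} = 74 − 6p_{Borealis} + 2p_{Alta} = 0 ⇒ p_{Borealis} = 37/3 + (1/3)p_{Alta}.
The game is symmetric, so in equilibrium p_{Alta} = p_{Borealis}: the reaction function gives (2/3)p_{Borealis} = 37/3, hence p_{Borealis} = 18.5.
q_{Borealis} = 53 − 3·18.5 + 2·18.5 = 34.5.
Profit = (18.5 − 7)·34.5 = 396.75.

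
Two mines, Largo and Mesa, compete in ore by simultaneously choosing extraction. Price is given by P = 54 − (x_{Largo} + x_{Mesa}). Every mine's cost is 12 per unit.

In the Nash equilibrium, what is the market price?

26

Mine Largo's profit: π = x_{Largo}(54 − (x_{Largo} + x_{Mesa})) − 12x_{Largo}.
∂π/∂x_{Largo} = 42 − 2x_{Largo} − x_{Mesa} = 0, so x_{Largo} = 21 − 0.5x_{Mesa}.
By symmetry x_{Mesa} = x_{Largo}; substituting into the reaction function, 1.5x_{Largo} = 21 and x_{Largo} = 14.
Equilibrium price: P = 54 − 28 = 26.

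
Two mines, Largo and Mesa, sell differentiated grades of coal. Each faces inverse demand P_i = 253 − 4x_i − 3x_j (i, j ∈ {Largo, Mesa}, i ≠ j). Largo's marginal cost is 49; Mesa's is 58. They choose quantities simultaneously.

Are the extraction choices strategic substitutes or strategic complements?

strategic substitutes

Mine Largo's profit: π = x_{Largo}(253 − 4x_{Largo} − 3x_{Mesa}) − 49x_{Largo}.
∂π/∂x_{Largo} = 204 − 8x_{Largo} − 3x_{Mesa} = 0 ⇒ x_{Largo} = 25.5 − 0.375x_{Mesa}.
The best-response slope dx_{Largo}/dx_{Mesa} = −0.375 < 0: the reaction function is downward-sloping, so the choices are strategic substitutes.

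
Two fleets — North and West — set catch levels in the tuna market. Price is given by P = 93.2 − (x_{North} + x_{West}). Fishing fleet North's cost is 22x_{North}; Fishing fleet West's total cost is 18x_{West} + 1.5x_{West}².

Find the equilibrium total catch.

40

Fishing fleet North's profit: π = x_{North}(93.2 − (x_{North} + x_{West})) − 22x_{North}.
∂π/∂x_{North} = 71.2 − 2x_{North} − x_{West} = 0, so x_{North} = 35.6 − 0.5x_{West}.
For West: ∂π/∂x_{West} = 75.2 − 5x_{West} − x_{North} = 0 ⇒ x_{West} = 15.04 − 0.2x_{North}.
Solving the two reaction functions simultaneously: (1 − (−0.5)(−0.2))x_{North} = 35.6 − 0.5·15.04, so 0.9x_{North} = 28.08 and x_{North} = 31.2.
Then x_{West} = 15.04 − 0.2·31.2 = 8.8.
Total catch: 31.2 + 8.8 = 40.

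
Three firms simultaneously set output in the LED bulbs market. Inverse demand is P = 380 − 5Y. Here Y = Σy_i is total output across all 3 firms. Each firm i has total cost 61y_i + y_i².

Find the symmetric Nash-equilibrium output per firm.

14.5

A representative firm's profit is π_i = y_i(380 − 5Y) − 61y_i − y_i², with Y = y_i + Σ_{j≠i} y_j.
First-order condition: 319 − 12y_i − 5Σ_{j≠i} y_j = 0.
With identical firms, set every y_j = y: then 319 − 12y − 10y = 0, i.e. y = 319/22 = 14.5.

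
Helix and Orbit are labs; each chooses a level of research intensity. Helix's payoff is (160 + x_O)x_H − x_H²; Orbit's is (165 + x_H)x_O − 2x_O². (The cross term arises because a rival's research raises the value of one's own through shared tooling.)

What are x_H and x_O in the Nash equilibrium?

115, 70

Expanding Helix's payoff: 160x_H + x_Ox_H − x_H².
∂π/∂x_H = 160 + x_O − 2x_H = 0, so x_H = 80 + 0.5x_O.
Likewise for Orbit: x_O = 41.25 + 0.25x_H.
Plugging x_O into Helix's best response: x_H = 80 + 0.5(41.25 + 0.25x_H) ⇒ 0.875x_H = 100.625, so x_H = 115.
Then x_O = 41.25 + 0.25·115 = 70.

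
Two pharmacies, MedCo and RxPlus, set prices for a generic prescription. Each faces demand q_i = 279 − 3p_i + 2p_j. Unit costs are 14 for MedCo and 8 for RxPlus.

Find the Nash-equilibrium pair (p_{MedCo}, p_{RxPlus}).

MedCo's profit: π = (p_{MedCo} − 14)(279 − 3p_{MedCo} + 2p_{RxPlus}).
∂π/∂p_{MedCo} = 321 − 6p_{MedCo} + 2p_{RxPlus} = 0 ⇒ p_{MedCo} = 53.5 + (1/3)p_{RxPlus}.
Similarly p_{RxPlus} = 50.5 + (1/3)p_{MedCo}.
Substituting the second reaction function into the first: p_{MedCo} = 53.5 + (1/3)(50.5 + (1/3)p_{MedCo}), which gives (8/9)p_{MedCo} = 211/3 ⇒ p_{MedCo} = 79.125.
Then p_{RxPlus} = 50.5 + (1/3)·79.125 = 76.875.

79.125, 76.875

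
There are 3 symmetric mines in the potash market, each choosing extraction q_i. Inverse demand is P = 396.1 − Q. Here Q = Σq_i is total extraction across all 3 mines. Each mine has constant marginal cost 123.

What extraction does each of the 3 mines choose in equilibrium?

A representative mine's profit is π_i = q_i(396.1 − Q) − 123q_i, with Q = q_i + Σ_{j≠i} q_j.
First-order condition: 273.1 − 2q_i − Σ_{j≠i} q_j = 0.
Imposing symmetry (q_j = q for all j) turns Σ_{j≠i} q_j into 2q, so 273.1 = 4q and q = 68.275.

68.275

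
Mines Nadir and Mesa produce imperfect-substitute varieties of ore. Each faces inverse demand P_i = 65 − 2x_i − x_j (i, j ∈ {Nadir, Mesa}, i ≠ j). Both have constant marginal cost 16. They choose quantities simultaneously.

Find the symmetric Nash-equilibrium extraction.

9.8

Mine Nadir's profit: π = x_{Nadir}(65 − 2x_{Nadir} − x_{Mesa}) − 16x_{Nadir}.
∂π/∂x_{Nadir} = 49 − 4x_{Nadir} − x_{Mesa} = 0 ⇒ x_{Nadir} = 12.25 − 0.25x_{Mesa}.
Setting x_{Nadir} = x_{Mesa} in the reaction function: x_{Nadir} = 12.25 − 0.25x_{Nadir}, so x_{Nadir} = 12.25 / 1.25 = 9.8.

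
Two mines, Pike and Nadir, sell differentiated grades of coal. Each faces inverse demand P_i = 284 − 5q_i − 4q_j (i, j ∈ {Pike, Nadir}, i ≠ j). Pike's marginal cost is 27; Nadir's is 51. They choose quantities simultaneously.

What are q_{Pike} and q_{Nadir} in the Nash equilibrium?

Mine Pike's profit: π = q_{Pike}(284 − 5q_{Pike} − 4q_{Nadir}) − 27q_{Pike}.
∂π/∂q_{Pike} = 257 − 10q_{Pike} − 4q_{Nadir} = 0 ⇒ q_{Pike} = 25.7 − 0.4q_{Nadir}.
Similarly q_{Nadir} = 23.3 − 0.4q_{Pike}.
Substituting the second reaction function into the first: q_{Pike} = 25.7 − 0.4(23.3 − 0.4q_{Pike}), which gives 0.84q_{Pike} = 16.38 ⇒ q_{Pike} = 19.5.
Then q_{Nadir} = 23.3 − 0.4·19.5 = 15.5.

19.5, 15.5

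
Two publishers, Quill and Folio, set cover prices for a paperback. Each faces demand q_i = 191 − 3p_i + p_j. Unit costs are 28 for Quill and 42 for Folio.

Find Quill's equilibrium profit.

2385.72

Quill's profit: π = (p_{Quill} − 28)(191 − 3p_{Quill} + p_{Folio}).
∂π/∂p_{Quill} = 275 − 6p_{Quill} + p_{Folio} = 0 ⇒ p_{Quill} = 275/6 + (1/6)p_{Folio}.
Similarly p_{Folio} = 317/6 + (1/6)p_{Quill}.
Solving the two reaction functions simultaneously: (1 − (1/6)(1/6))p_{Quill} = 275/6 + (1/6)·(317/6), so (35/36)p_{Quill} = 1967/36 and p_{Quill} = 56.2.
Then p_{Folio} = 317/6 + (1/6)·56.2 = 62.2.
q_{Quill} = 191 − 3·56.2 + 62.2 = 84.6.
Profit = (56.2 − 28)·84.6 = 2385.72.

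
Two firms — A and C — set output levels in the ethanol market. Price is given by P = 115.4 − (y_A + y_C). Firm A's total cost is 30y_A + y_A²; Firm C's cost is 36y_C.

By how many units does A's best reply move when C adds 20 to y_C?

-5

Firm A's profit: π = y_A(115.4 − (y_A + y_C)) − 30y_A − y_A².
∂π/∂y_A = 85.4 − 4y_A − y_C = 0, so y_A = 21.35 − 0.25y_C.
The reaction-function slope is −0.25, so a 20-unit rise in y_C moves y_A by −0.25 × 20 = −5. A's best response falls — the actions are strategic substitutes.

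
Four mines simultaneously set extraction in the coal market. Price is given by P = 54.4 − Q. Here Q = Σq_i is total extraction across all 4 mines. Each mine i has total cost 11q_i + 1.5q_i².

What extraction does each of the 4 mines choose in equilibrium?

5.425

A representative mine's profit is π_i = q_i(54.4 − Q) − 11q_i − 1.5q_i², with Q = q_i + Σ_{j≠i} q_j.
First-order condition: 43.4 − 5q_i − Σ_{j≠i} q_j = 0.
Imposing symmetry (q_j = q for all j) turns Σ_{j≠i} q_j into 3q, so 43.4 = 8q and q = 5.425.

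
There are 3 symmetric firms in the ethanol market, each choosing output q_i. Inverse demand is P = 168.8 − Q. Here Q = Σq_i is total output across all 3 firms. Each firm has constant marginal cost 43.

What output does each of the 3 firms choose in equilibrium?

A representative firm's profit is π_i = q_i(168.8 − Q) − 43q_i, with Q = q_i + Σ_{j≠i} q_j.
First-order condition: 125.8 − 2q_i − Σ_{j≠i} q_j = 0.
Imposing symmetry (q_j = q for all j) turns Σ_{j≠i} q_j into 2q, so 125.8 = 4q and q = 31.45.

31.45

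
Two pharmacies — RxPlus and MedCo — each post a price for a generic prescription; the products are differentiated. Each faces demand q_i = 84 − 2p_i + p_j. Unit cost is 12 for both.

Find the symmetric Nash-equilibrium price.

RxPlus's profit: π = (p_{RxPlus} − 12)(84 − 2p_{RxPlus} + p_{MedCo}).
∂π/∂p_{RxPlus} = 108 − 4p_{RxPlus} + p_{MedCo} = 0 ⇒ p_{RxPlus} = 27 + 0.25p_{MedCo}.
Setting p_{RxPlus} = p_{MedCo} in the reaction function: p_{RxPlus} = 27 + 0.25p_{RxPlus}, so p_{RxPlus} = 27 / 0.75 = 36.

36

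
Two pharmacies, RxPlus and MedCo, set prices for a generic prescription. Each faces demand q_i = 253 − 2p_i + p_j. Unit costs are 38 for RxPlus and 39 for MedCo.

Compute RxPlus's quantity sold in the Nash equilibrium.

143.6

RxPlus's profit: π = (p_{RxPlus} − 38)(253 − 2p_{RxPlus} + p_{MedCo}).
∂π/∂p_{RxPlus} = 329 − 4p_{RxPlus} + p_{MedCo} = 0 ⇒ p_{RxPlus} = 82.25 + 0.25p_{MedCo}.
Similarly p_{MedCo} = 82.75 + 0.25p_{RxPlus}.
Plugging p_{MedCo} into RxPlus's best response: p_{RxPlus} = 82.25 + 0.25(82.75 + 0.25p_{RxPlus}) ⇒ 0.9375p_{RxPlus} = 102.9375, so p_{RxPlus} = 109.8.
Then p_{MedCo} = 82.75 + 0.25·109.8 = 110.2.
q_{RxPlus} = 253 − 2·109.8 + 110.2 = 143.6.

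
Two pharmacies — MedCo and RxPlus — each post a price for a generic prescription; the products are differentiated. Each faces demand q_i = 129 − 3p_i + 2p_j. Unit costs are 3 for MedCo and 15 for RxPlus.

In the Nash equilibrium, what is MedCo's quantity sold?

MedCo's profit: π = (p_{MedCo} − 3)(129 − 3p_{MedCo} + 2p_{RxPlus}).
∂π/∂p_{MedCo} = 138 − 6p_{MedCo} + 2p_{RxPlus} = 0 ⇒ p_{MedCo} = 23 + (1/3)p_{RxPlus}.
Similarly p_{RxPlus} = 29 + (1/3)p_{MedCo}.
Plugging p_{RxPlus} into MedCo's best response: p_{MedCo} = 23 + (1/3)(29 + (1/3)p_{MedCo}) ⇒ (8/9)p_{MedCo} = 98/3, so p_{MedCo} = 36.75.
Then p_{RxPlus} = 29 + (1/3)·36.75 = 41.25.
q_{MedCo} = 129 − 3·36.75 + 2·41.25 = 101.25.

101.25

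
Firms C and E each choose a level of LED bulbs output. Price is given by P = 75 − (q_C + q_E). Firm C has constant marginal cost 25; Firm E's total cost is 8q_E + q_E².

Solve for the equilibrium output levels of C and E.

19, 12

Firm C's profit: π = q_C(75 − (q_C + q_E)) − 25q_C.
∂π/∂q_C = 50 − 2q_C − q_E = 0, so q_C = 25 − 0.5q_E.
For E: ∂π/∂q_E = 67 − 4q_E − q_C = 0 ⇒ q_E = 16.75 − 0.25q_C.
Solving the two reaction functions simultaneously: (1 − (−0.5)(−0.25))q_C = 25 − 0.5·16.75, so 0.875q_C = 16.625 and q_C = 19.
Then q_E = 16.75 − 0.25·19 = 12.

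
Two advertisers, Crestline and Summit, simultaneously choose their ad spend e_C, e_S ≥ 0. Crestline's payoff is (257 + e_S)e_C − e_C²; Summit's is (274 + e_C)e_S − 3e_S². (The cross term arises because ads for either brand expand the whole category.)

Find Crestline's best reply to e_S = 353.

305

Expanding Crestline's payoff: 257e_C + e_Se_C − e_C².
∂π/∂e_C = 257 + e_S − 2e_C = 0, so e_C = 128.5 + 0.5e_S.
At e_S = 353: e_C = 128.5 + 0.5·353 = 305.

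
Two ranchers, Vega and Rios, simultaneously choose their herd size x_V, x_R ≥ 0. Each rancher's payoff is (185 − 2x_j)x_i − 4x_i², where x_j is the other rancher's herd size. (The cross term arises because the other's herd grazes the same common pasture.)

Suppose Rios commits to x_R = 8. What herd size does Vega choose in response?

21.125

Vega's payoff is (185 − 2x_R)x_V − 4x_V².
∂π/∂x_V = 185 − 2x_R − 8x_V = 0, so x_V = 23.125 − 0.25x_R.
At x_R = 8: x_V = 23.125 − 0.25·8 = 21.125.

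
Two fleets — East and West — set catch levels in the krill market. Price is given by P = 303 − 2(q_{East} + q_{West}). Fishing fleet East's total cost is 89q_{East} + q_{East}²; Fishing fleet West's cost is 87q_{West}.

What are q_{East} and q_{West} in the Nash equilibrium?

Fishing fleet East's profit: π = q_{East}(303 − 2(q_{East} + q_{West})) − 89q_{East} − q_{East}².
∂π/∂q_{East} = 214 − 6q_{East} − 2q_{West} = 0, so q_{East} = 107/3 − (1/3)q_{West}.
For West: ∂π/∂q_{West} = 216 − 4q_{West} − 2q_{East} = 0 ⇒ q_{West} = 54 − 0.5q_{East}.
Plugging q_{West} into East's best response: q_{East} = 107/3 − (1/3)(54 − 0.5q_{East}) ⇒ (5/6)q_{East} = 53/3, so q_{East} = 21.2.
Then q_{West} = 54 − 0.5·21.2 = 43.4.

21.2, 43.4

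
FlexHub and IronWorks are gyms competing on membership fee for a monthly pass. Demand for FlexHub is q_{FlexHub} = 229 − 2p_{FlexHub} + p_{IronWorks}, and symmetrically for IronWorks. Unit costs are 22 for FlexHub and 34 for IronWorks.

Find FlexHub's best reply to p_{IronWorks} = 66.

84.75

FlexHub's profit: π = (p_{FlexHub} − 22)(229 − 2p_{FlexHub} + p_{IronWorks}).
∂π/∂p_{FlexHub} = 273 − 4p_{FlexHub} + p_{IronWorks} = 0 ⇒ p_{FlexHub} = 68.25 + 0.25p_{IronWorks}.
At p_{IronWorks} = 66: p_{FlexHub} = 68.25 + 0.25·66 = 84.75.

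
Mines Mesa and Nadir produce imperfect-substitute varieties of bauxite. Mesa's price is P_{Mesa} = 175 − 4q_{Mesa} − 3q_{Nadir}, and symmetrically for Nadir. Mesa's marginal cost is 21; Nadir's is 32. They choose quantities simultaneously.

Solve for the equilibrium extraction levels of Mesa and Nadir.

14.6, 12.4

Mine Mesa's profit: π = q_{Mesa}(175 − 4q_{Mesa} − 3q_{Nadir}) − 21q_{Mesa}.
∂π/∂q_{Mesa} = 154 − 8q_{Mesa} − 3q_{Nadir} = 0 ⇒ q_{Mesa} = 19.25 − 0.375q_{Nadir}.
Similarly q_{Nadir} = 17.875 − 0.375q_{Mesa}.
Solving the two reaction functions simultaneously: (1 − (−0.375)(−0.375))q_{Mesa} = 19.25 − 0.375·17.875, so (55/64)q_{Mesa} = 803/64 and q_{Mesa} = 14.6.
Then q_{Nadir} = 17.875 − 0.375·14.6 = 12.4.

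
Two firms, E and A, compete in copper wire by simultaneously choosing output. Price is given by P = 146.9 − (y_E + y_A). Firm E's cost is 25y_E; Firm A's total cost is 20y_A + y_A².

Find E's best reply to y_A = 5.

Firm E's profit: π = y_E(146.9 − (y_E + y_A)) − 25y_E.
∂π/∂y_E = 121.9 − 2y_E − y_A = 0, so y_E = 60.95 − 0.5y_A.
At y_A = 5: y_E = 60.95 − 0.5·5 = 58.45.

58.45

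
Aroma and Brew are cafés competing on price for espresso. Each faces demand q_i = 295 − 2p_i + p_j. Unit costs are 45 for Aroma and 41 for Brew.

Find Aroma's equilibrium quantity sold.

165.6

Aroma's profit: π = (p_{Aroma} − 45)(295 − 2p_{Aroma} + p_{Brew}).
∂π/∂p_{Aroma} = 385 − 4p_{Aroma} + p_{Brew} = 0 ⇒ p_{Aroma} = 96.25 + 0.25p_{Brew}.
Similarly p_{Brew} = 94.25 + 0.25p_{Aroma}.
Substituting the second reaction function into the first: p_{Aroma} = 96.25 + 0.25(94.25 + 0.25p_{Aroma}), which gives 0.9375p_{Aroma} = 119.8125 ⇒ p_{Aroma} = 127.8.
Then p_{Brew} = 94.25 + 0.25·127.8 = 126.2.
q_{Aroma} = 295 − 2·127.8 + 126.2 = 165.6.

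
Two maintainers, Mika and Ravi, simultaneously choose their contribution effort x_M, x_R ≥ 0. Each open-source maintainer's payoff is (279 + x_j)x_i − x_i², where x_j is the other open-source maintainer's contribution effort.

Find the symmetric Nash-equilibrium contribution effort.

Mika's payoff is (279 + x_R)x_M − x_M².
∂π/∂x_M = 279 + x_R − 2x_M = 0, so x_M = 139.5 + 0.5x_R.
By symmetry x_R = x_M; substituting into the reaction function, 0.5x_M = 139.5 and x_M = 279.

279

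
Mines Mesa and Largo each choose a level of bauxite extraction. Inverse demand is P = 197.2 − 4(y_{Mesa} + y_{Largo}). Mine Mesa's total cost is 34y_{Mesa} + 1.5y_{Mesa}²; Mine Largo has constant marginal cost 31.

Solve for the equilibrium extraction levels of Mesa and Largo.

Mine Mesa's profit: π = y_{Mesa}(197.2 − 4(y_{Mesa} + y_{Largo})) − 34y_{Mesa} − 1.5y_{Mesa}².
∂π/∂y_{Mesa} = 163.2 − 11y_{Mesa} − 4y_{Largo} = 0, so y_{Mesa} = 816/55 − (4/11)y_{Largo}.
For Largo: ∂π/∂y_{Largo} = 166.2 − 8y_{Largo} − 4y_{Mesa} = 0 ⇒ y_{Largo} = 20.775 − 0.5y_{Mesa}.
Solving the two reaction functions simultaneously: (1 − (−4/11)(−0.5))y_{Mesa} = 816/55 − (4/11)·20.775, so (9/11)y_{Mesa} = 801/110 and y_{Mesa} = 8.9.
Then y_{Largo} = 20.775 − 0.5·8.9 = 16.325.

8.9, 16.325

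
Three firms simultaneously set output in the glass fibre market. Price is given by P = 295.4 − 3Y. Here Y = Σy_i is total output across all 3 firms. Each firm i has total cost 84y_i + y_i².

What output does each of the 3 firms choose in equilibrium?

A representative firm's profit is π_i = y_i(295.4 − 3Y) − 84y_i − y_i², with Y = y_i + Σ_{j≠i} y_j.
First-order condition: 211.4 − 8y_i − 3Σ_{j≠i} y_j = 0.
Imposing symmetry (y_j = y for all j) turns Σ_{j≠i} y_j into 2y, so 211.4 = 14y and y = 15.1.

15.1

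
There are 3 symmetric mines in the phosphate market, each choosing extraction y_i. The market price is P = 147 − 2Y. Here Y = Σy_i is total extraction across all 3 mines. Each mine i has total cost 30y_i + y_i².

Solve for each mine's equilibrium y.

11.7

A representative mine's profit is π_i = y_i(147 − 2Y) − 30y_i − y_i², with Y = y_i + Σ_{j≠i} y_j.
First-order condition: 117 − 6y_i − 2Σ_{j≠i} y_j = 0.
With identical mines, set every y_j = y: then 117 − 6y − 4y = 0, i.e. y = 117/10 = 11.7.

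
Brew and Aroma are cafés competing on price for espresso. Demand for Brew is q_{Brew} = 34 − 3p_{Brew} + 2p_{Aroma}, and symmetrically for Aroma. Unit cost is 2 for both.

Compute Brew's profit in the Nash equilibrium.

192

Brew's profit: π = (p_{Brew} − 2)(34 − 3p_{Brew} + 2p_{Aroma}).
∂π/∂p_{Brew} = 40 − 6p_{Brew} + 2p_{Aroma} = 0 ⇒ p_{Brew} = 20/3 + (1/3)p_{Aroma}.
By symmetry p_{Aroma} = p_{Brew}; substituting into the reaction function, (2/3)p_{Brew} = 20/3 and p_{Brew} = 10.
q_{Brew} = 34 − 3·10 + 2·10 = 24.
Profit = (10 − 2)·24 = 192.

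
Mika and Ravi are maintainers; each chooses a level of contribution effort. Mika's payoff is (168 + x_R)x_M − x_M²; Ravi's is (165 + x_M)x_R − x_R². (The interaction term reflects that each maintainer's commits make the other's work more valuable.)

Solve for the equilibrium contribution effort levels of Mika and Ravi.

Expanding Mika's payoff: 168x_M + x_Rx_M − x_M².
∂π/∂x_M = 168 + x_R − 2x_M = 0, so x_M = 84 + 0.5x_R.
Likewise for Ravi: x_R = 82.5 + 0.5x_M.
Solving the two reaction functions simultaneously: (1 − (0.5)(0.5))x_M = 84 + 0.5·82.5, so 0.75x_M = 125.25 and x_M = 167.
Then x_R = 82.5 + 0.5·167 = 166.

167, 166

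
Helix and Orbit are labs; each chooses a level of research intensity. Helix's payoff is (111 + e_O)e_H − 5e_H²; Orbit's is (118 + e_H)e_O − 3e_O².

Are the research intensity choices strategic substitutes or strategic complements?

Expanding Helix's payoff: 111e_H + e_Oe_H − 5e_H².
∂π/∂e_H = 111 + e_O − 10e_H = 0, so e_H = 11.1 + 0.1e_O.
The best-response slope de_H/de_O = 0.1 > 0: the reaction function is upward-sloping, so the choices are strategic complements.

strategic complements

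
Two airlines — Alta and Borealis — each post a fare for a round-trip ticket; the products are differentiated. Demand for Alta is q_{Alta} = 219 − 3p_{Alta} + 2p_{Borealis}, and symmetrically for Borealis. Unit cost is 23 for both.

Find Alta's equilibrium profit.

Alta's profit: π = (p_{Alta} − 23)(219 − 3p_{Alta} + 2p_{Borealis}).
∂π/∂p_{Alta} = 288 − 6p_{Alta} + 2p_{Borealis} = 0 ⇒ p_{Alta} = 48 + (1/3)p_{Borealis}.
By symmetry p_{Borealis} = p_{Alta}; substituting into the reaction function, (2/3)p_{Alta} = 48 and p_{Alta} = 72.
q_{Alta} = 219 − 3·72 + 2·72 = 147.
Profit = (72 − 23)·147 = 7203.

7203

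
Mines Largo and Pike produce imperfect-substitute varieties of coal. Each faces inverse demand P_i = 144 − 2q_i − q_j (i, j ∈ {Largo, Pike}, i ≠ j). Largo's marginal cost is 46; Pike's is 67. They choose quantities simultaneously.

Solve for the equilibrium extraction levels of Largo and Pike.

21, 14

Mine Largo's profit: π = q_{Largo}(144 − 2q_{Largo} − q_{Pike}) − 46q_{Largo}.
∂π/∂q_{Largo} = 98 − 4q_{Largo} − q_{Pike} = 0 ⇒ q_{Largo} = 24.5 − 0.25q_{Pike}.
Similarly q_{Pike} = 19.25 − 0.25q_{Largo}.
Plugging q_{Pike} into Largo's best response: q_{Largo} = 24.5 − 0.25(19.25 − 0.25q_{Largo}) ⇒ 0.9375q_{Largo} = 19.6875, so q_{Largo} = 21.
Then q_{Pike} = 19.25 − 0.25·21 = 14.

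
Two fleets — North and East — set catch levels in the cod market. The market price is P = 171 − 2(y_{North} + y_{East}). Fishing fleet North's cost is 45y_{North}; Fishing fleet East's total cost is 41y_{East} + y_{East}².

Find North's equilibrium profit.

Fishing fleet North's profit: π = y_{North}(171 − 2(y_{North} + y_{East})) − 45y_{North}.
∂π/∂y_{North} = 126 − 4y_{North} − 2y_{East} = 0, so y_{North} = 31.5 − 0.5y_{East}.
For East: ∂π/∂y_{East} = 130 − 6y_{East} − 2y_{North} = 0 ⇒ y_{East} = 65/3 − (1/3)y_{North}.
Substituting the second reaction function into the first: y_{North} = 31.5 − 0.5(65/3 − (1/3)y_{North}), which gives (5/6)y_{North} = 62/3 ⇒ y_{North} = 24.8.
Then y_{East} = 65/3 − (1/3)·24.8 = 13.4.
Price P = 171 − 2·38.2 = 94.6.
North's profit: (94.6 − 45)·24.8 = 1230.08.

1230.08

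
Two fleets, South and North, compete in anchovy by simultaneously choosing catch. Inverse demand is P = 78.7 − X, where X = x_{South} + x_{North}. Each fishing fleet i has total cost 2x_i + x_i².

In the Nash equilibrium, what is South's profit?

470.6312

Fishing fleet South's profit: π = x_{South}(78.7 − (x_{South} + x_{North})) − 2x_{South} − x_{South}².
∂π/∂x_{South} = 76.7 − 4x_{South} − x_{North} = 0, so x_{South} = 19.175 − 0.25x_{North}.
The game is symmetric, so in equilibrium x_{North} = x_{South}: the reaction function gives 1.25x_{South} = 19.175, hence x_{South} = 15.34.
Price P = 78.7 − 30.68 = 48.02.
South's profit: (48.02 − 2)·15.34 − (15.34)² = 470.6312.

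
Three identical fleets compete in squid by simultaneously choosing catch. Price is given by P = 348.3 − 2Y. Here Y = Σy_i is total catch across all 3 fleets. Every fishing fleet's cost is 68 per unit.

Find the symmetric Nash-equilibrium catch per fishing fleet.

35.0375

A representative fishing fleet's profit is π_i = y_i(348.3 − 2Y) − 68y_i, with Y = y_i + Σ_{j≠i} y_j.
First-order condition: 280.3 − 4y_i − 2Σ_{j≠i} y_j = 0.
Imposing symmetry (y_j = y for all j) turns Σ_{j≠i} y_j into 2y, so 280.3 = 8y and y = 35.0375.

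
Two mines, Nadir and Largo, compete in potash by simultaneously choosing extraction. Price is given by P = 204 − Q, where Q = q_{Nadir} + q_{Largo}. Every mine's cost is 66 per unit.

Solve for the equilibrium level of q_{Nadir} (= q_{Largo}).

Mine Nadir's profit: π = q_{Nadir}(204 − (q_{Nadir} + q_{Largo})) − 66q_{Nadir}.
∂π/∂q_{Nadir} = 138 − 2q_{Nadir} − q_{Largo} = 0, so q_{Nadir} = 69 − 0.5q_{Largo}.
Setting q_{Nadir} = q_{Largo} in the reaction function: q_{Nadir} = 69 − 0.5q_{Nadir}, so q_{Nadir} = 69 / 1.5 = 46.

46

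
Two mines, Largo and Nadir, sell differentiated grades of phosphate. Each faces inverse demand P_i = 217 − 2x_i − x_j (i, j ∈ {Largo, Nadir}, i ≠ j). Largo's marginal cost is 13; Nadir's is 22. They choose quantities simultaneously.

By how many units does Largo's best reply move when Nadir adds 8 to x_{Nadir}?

Mine Largo's profit: π = x_{Largo}(217 − 2x_{Largo} − x_{Nadir}) − 13x_{Largo}.
∂π/∂x_{Largo} = 204 − 4x_{Largo} − x_{Nadir} = 0 ⇒ x_{Largo} = 51 − 0.25x_{Nadir}.
The reaction-function slope is −0.25, so an 8-unit rise in x_{Nadir} moves x_{Largo} by −0.25 × 8 = −2. Largo's best response falls — the actions are strategic substitutes.

-2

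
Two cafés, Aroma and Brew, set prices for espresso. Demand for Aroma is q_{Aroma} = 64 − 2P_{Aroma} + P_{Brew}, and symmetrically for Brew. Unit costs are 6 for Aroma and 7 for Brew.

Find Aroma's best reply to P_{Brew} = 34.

Aroma's profit: π = (P_{Aroma} − 6)(64 − 2P_{Aroma} + P_{Brew}).
∂π/∂P_{Aroma} = 76 − 4P_{Aroma} + P_{Brew} = 0 ⇒ P_{Aroma} = 19 + 0.25P_{Brew}.
At P_{Brew} = 34: P_{Aroma} = 19 + 0.25·34 = 27.5.

27.5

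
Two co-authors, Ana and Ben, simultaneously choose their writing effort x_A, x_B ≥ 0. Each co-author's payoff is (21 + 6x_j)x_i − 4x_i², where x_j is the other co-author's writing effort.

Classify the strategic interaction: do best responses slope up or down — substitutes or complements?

Ana's payoff is (21 + 6x_B)x_A − 4x_A².
∂π/∂x_A = 21 + 6x_B − 8x_A = 0, so x_A = 2.625 + 0.75x_B.
The best-response slope dx_A/dx_B = 0.75 > 0: the reaction function is upward-sloping, so the choices are strategic complements.

strategic complements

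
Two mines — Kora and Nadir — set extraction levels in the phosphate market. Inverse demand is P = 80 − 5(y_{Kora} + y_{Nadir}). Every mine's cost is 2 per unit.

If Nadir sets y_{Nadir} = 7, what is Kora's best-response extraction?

4.3

Mine Kora's profit: π = y_{Kora}(80 − 5(y_{Kora} + y_{Nadir})) − 2y_{Kora}.
∂π/∂y_{Kora} = 78 − 10y_{Kora} − 5y_{Nadir} = 0, so y_{Kora} = 7.8 − 0.5y_{Nadir}.
At y_{Nadir} = 7: y_{Kora} = 7.8 − 0.5·7 = 4.3.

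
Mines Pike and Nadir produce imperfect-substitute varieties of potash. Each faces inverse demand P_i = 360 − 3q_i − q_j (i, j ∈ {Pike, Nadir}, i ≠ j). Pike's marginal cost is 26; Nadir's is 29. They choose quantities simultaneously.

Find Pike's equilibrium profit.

Mine Pike's profit: π = q_{Pike}(360 − 3q_{Pike} − q_{Nadir}) − 26q_{Pike}.
∂π/∂q_{Pike} = 334 − 6q_{Pike} − q_{Nadir} = 0 ⇒ q_{Pike} = 167/3 − (1/6)q_{Nadir}.
Similarly q_{Nadir} = 331/6 − (1/6)q_{Pike}.
Plugging q_{Nadir} into Pike's best response: q_{Pike} = 167/3 − (1/6)(331/6 − (1/6)q_{Pike}) ⇒ (35/36)q_{Pike} = 1673/36, so q_{Pike} = 47.8.
Then q_{Nadir} = 331/6 − (1/6)·47.8 = 47.2.
P_{Pike} = 360 − 3·47.8 − 47.2 = 169.4.
Profit = (169.4 − 26)·47.8 = 6854.52.

6854.52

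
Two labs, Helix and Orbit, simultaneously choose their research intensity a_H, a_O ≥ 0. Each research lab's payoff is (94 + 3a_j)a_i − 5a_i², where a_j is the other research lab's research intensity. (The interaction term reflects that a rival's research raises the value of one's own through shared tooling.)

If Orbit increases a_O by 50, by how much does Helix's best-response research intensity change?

Helix's payoff is (94 + 3a_O)a_H − 5a_H².
∂π/∂a_H = 94 + 3a_O − 10a_H = 0, so a_H = 9.4 + 0.3a_O.
The reaction-function slope is 0.3, so a 50-unit rise in a_O moves a_H by 0.3 × 50 = 15. Helix's best response rises — the actions are strategic complements.

15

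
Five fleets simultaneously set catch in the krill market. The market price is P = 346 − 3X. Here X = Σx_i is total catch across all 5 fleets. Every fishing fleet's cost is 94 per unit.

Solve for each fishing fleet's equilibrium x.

14

A representative fishing fleet's profit is π_i = x_i(346 − 3X) − 94x_i, with X = x_i + Σ_{j≠i} x_j.
First-order condition: 252 − 6x_i − 3Σ_{j≠i} x_j = 0.
With identical fishing fleets, set every x_j = x: then 252 − 6x − 12x = 0, i.e. x = 252/18 = 14.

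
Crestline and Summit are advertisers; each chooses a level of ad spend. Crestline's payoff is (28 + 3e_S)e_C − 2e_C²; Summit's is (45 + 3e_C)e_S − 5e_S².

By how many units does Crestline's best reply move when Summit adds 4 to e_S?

Expanding Crestline's payoff: 28e_C + 3e_Se_C − 2e_C².
∂π/∂e_C = 28 + 3e_S − 4e_C = 0, so e_C = 7 + 0.75e_S.
The reaction-function slope is 0.75, so a 4-unit rise in e_S moves e_C by 0.75 × 4 = 3. Crestline's best response rises — the actions are strategic complements.

3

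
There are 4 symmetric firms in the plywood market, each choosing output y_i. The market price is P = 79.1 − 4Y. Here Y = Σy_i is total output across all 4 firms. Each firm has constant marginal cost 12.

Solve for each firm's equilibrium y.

A representative firm's profit is π_i = y_i(79.1 − 4Y) − 12y_i, with Y = y_i + Σ_{j≠i} y_j.
First-order condition: 67.1 − 8y_i − 4Σ_{j≠i} y_j = 0.
Imposing symmetry (y_j = y for all j) turns Σ_{j≠i} y_j into 3y, so 67.1 = 20y and y = 3.355.

3.355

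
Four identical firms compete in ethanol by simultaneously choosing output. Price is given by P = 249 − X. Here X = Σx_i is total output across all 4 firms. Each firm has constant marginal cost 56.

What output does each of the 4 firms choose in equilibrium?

38.6

A representative firm's profit is π_i = x_i(249 − X) − 56x_i, with X = x_i + Σ_{j≠i} x_j.
First-order condition: 193 − 2x_i − Σ_{j≠i} x_j = 0.
Imposing symmetry (x_j = x for all j) turns Σ_{j≠i} x_j into 3x, so 193 = 5x and x = 38.6.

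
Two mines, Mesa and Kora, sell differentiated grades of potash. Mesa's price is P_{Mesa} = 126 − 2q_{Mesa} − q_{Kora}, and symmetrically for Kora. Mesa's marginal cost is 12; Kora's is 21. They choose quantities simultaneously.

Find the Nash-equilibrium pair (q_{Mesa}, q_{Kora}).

Mine Mesa's profit: π = q_{Mesa}(126 − 2q_{Mesa} − q_{Kora}) − 12q_{Mesa}.
∂π/∂q_{Mesa} = 114 − 4q_{Mesa} − q_{Kora} = 0 ⇒ q_{Mesa} = 28.5 − 0.25q_{Kora}.
Similarly q_{Kora} = 26.25 − 0.25q_{Mesa}.
Plugging q_{Kora} into Mesa's best response: q_{Mesa} = 28.5 − 0.25(26.25 − 0.25q_{Mesa}) ⇒ 0.9375q_{Mesa} = 21.9375, so q_{Mesa} = 23.4.
Then q_{Kora} = 26.25 − 0.25·23.4 = 20.4.

23.4, 20.4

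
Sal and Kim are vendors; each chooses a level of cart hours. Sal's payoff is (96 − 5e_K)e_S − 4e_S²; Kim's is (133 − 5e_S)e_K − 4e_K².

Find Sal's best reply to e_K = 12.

Expanding Sal's payoff: 96e_S − 5e_Ke_S − 4e_S².
∂π/∂e_S = 96 − 5e_K − 8e_S = 0, so e_S = 12 − 0.625e_K.
At e_K = 12: e_S = 12 − 0.625·12 = 4.5.

4.5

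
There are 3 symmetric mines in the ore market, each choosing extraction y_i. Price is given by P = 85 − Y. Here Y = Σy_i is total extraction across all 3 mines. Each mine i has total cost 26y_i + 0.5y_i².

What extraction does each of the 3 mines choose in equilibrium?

A representative mine's profit is π_i = y_i(85 − Y) − 26y_i − 0.5y_i², with Y = y_i + Σ_{j≠i} y_j.
First-order condition: 59 − 3y_i − Σ_{j≠i} y_j = 0.
Imposing symmetry (y_j = y for all j) turns Σ_{j≠i} y_j into 2y, so 59 = 5y and y = 11.8.

11.8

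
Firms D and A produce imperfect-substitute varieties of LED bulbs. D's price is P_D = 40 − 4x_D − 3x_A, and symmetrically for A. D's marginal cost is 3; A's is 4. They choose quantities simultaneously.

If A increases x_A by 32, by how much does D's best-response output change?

-12

Firm D's profit: π = x_D(40 − 4x_D − 3x_A) − 3x_D.
∂π/∂x_D = 37 − 8x_D − 3x_A = 0 ⇒ x_D = 4.625 − 0.375x_A.
The reaction-function slope is −0.375, so a 32-unit rise in x_A moves x_D by −0.375 × 32 = −12. D's best response falls — the actions are strategic substitutes.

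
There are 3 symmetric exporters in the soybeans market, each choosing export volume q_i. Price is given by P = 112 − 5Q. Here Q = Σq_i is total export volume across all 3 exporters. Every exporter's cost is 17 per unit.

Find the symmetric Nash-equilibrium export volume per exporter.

4.75

A representative exporter's profit is π_i = q_i(112 − 5Q) − 17q_i, with Q = q_i + Σ_{j≠i} q_j.
First-order condition: 95 − 10q_i − 5Σ_{j≠i} q_j = 0.
With identical exporters, set every q_j = q: then 95 − 10q − 10q = 0, i.e. q = 95/20 = 4.75.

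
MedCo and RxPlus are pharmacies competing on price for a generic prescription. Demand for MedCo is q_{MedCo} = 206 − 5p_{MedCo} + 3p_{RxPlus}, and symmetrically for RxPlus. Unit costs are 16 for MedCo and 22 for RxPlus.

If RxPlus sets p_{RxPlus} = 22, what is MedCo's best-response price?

MedCo's profit: π = (p_{MedCo} − 16)(206 − 5p_{MedCo} + 3p_{RxPlus}).
∂π/∂p_{MedCo} = 286 − 10p_{MedCo} + 3p_{RxPlus} = 0 ⇒ p_{MedCo} = 28.6 + 0.3p_{RxPlus}.
At p_{RxPlus} = 22: p_{MedCo} = 28.6 + 0.3·22 = 35.2.

35.2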